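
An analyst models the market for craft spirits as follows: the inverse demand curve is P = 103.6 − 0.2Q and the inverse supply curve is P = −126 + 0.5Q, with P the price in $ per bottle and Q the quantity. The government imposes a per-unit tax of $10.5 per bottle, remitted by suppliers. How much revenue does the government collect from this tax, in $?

Rewrite in direct form: Qd = 518 − 5P and Qs = 2P + 252.
Without the tax, 518 − 5P = 2P + 252 gives 7P = 266, so P* = $38 and Q* = 328.
With the tax collected from suppliers, supply shifts: Qs = 2(P − 10.5) + 252.
New equilibrium: buyers pay $41, suppliers receive $30.5, Q = 313. (Wedge: Pb − Ps = 10.5.)
Revenue = t · Q = 10.5 · 313 = $3286.5.

Tax revenue = $3286.5.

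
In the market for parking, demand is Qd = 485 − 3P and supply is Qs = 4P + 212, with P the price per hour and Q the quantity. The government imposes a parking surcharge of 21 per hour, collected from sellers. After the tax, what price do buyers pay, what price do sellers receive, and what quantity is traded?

Buyers pay 51; sellers receive 30; quantity = 332.

Without the tax, 485 − 3P = 4P + 212 gives 7P = 273, so P* = 39 and Q* = 368.
With the tax collected from sellers, supply shifts: Qs = 4(P − 21) + 212.
New equilibrium: buyers pay 51, sellers receive 30, Q = 332. (Wedge: Pb − Ps = 21.)
The less price-elastic side of the market bears the larger share of a per-unit tax.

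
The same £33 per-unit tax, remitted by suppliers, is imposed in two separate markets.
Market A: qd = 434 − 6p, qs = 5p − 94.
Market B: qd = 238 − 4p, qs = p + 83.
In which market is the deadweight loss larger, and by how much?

Market A: pre-tax p* = £48, q* = 146; post-tax q = 56; deadweight loss = £1485.
Market B: pre-tax p* = £31, q* = 114; post-tax q = 87.6; deadweight loss = £435.6.
Difference: £1485 vs £435.6 → market A is larger by £1049.4.

Market A, by £1049.4.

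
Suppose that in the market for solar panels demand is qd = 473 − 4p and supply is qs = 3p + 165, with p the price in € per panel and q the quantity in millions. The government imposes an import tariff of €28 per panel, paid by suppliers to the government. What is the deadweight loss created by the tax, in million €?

Before the tax: set 473 − 4p = 3p + 165 → p* = €44, q* = 297.
With the tax collected from suppliers, supply shifts: qs = 3(p − 28) + 165.
New equilibrium: buyers pay €56, suppliers receive €28, q = 249. (Wedge: pb − ps = 28.)
Quantity falls by |ΔQ| = |297 − 249| = 48.
DWL = ½ · t · |ΔQ| = ½ · 28 · 48 = €672.

Deadweight loss = €672 million.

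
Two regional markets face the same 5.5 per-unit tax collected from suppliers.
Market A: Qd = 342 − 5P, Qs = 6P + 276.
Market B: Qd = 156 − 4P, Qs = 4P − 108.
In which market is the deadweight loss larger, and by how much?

Market A, by 11.

Market A: pre-tax P* = 6, Q* = 312; post-tax Q = 297; deadweight loss = 41.25.
Market B: pre-tax P* = 33, Q* = 24; post-tax Q = 13; deadweight loss = 30.25.
Difference: 41.25 vs 30.25 → market A is larger by 11.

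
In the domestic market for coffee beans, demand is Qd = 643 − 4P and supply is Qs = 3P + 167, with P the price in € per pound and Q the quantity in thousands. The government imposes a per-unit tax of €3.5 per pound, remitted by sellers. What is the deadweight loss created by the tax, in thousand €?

Before the tax: set 643 − 4P = 3P + 167 → P* = €68, Q* = 371.
With the tax collected from sellers, supply shifts: Qs = 3(P − 3.5) + 167.
Solving gives Q = 365 with consumers paying €69.5 and sellers receiving €66 (the €3.5 wedge).
Quantity falls by |ΔQ| = |371 − 365| = 6.
DWL = ½ · t · |ΔQ| = ½ · 3.5 · 6 = €10.5.

Deadweight loss = €10.5 thousand.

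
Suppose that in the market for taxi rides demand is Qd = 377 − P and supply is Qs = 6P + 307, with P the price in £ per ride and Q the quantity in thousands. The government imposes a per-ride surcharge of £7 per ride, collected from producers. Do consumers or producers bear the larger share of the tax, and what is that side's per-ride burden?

Consumers bear the larger share: £6 per ride.

Without the tax, 377 − P = 6P + 307 gives 7P = 70, so P* = £10 and Q* = 367.
With the tax collected from producers, supply shifts: Qs = 6(P − 7) + 307.
New equilibrium: consumers pay £16, producers receive £9, Q = 361. (Wedge: Pb − Ps = 7.)
Per-ride burden: consumers £6, producers £1.
Consumers take the larger share because demand is less price-elastic here (demand slope 1 vs supply slope 6).
The less price-elastic side of the market bears the larger share of a per-unit tax.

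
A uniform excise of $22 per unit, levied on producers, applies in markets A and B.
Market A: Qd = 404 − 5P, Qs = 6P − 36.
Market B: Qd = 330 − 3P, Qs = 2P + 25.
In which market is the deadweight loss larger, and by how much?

Market A: pre-tax P* = $40, Q* = 204; post-tax Q = 144; deadweight loss = $660.
Market B: pre-tax P* = $61, Q* = 147; post-tax Q = 120.6; deadweight loss = $290.4.
Difference: $660 vs $290.4 → market A is larger by $369.6.

Market A, by $369.6.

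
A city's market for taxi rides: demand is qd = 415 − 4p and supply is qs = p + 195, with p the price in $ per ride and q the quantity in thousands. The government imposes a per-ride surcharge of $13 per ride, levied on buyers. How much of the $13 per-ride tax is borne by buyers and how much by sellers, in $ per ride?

Buyers bear $2.6 per ride; sellers bear $10.4 per ride.

Before the tax: set 415 − 4p = p + 195 → p* = $44, q* = 239.
With the tax collected from buyers, demand (in seller-price terms) shifts: qd = 415 − 4(p + 13).
Solving gives q = 228.6 with buyers paying $46.6 and sellers receiving $33.6 (the $13 wedge).
Burden on buyers: $2.6; on sellers: $10.4. (They sum to $13.)
The less price-elastic side of the market bears the larger share of a per-unit tax.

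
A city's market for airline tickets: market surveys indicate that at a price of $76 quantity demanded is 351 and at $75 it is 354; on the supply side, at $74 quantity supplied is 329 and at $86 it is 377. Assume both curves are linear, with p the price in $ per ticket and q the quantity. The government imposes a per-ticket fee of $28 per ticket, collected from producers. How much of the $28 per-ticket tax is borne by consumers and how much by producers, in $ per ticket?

Consumers bear $16 per ticket; producers bear $12 per ticket.

Demand slope: (354 − 351)/(75 − 76) = -3, so qd = 579 − 3p.
Supply slope: (377 − 329)/(86 − 74) = 4, so qs = 4p + 33.
Before the tax: set 579 − 3p = 4p + 33 → p* = $78, q* = 345.
With the tax collected from producers, supply shifts: qs = 4(p − 28) + 33.
Solving gives q = 297 with consumers paying $94 and producers receiving $66 (the $28 wedge).
Burden on consumers: $16; on producers: $12. (They sum to $28.)
The less price-elastic side of the market bears the larger share of a per-unit tax.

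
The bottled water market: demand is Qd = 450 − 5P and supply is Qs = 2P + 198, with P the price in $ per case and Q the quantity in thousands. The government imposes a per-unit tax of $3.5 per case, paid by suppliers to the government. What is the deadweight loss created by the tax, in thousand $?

Deadweight loss = $8.75 thousand.

Without the tax, 450 − 5P = 2P + 198 gives 7P = 252, so P* = $36 and Q* = 270.
With the tax collected from suppliers, supply shifts: Qs = 2(P − 3.5) + 198.
New equilibrium: consumers pay $37, suppliers receive $33.5, Q = 265. (Wedge: Pb − Ps = 3.5.)
Quantity falls by |ΔQ| = |270 − 265| = 5.
DWL = ½ · t · |ΔQ| = ½ · 3.5 · 5 = $8.75.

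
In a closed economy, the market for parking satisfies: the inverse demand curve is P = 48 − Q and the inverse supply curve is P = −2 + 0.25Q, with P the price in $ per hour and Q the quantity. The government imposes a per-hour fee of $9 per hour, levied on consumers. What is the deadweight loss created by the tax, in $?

Inverting to Q(P) form: Qd = 48 − P; Qs = 4P + 8.
Before the tax: set 48 − P = 4P + 8 → P* = $8, Q* = 40.
With the tax collected from consumers, demand (in seller-price terms) shifts: Qd = 48 − (P + 9).
New equilibrium: consumers pay $15.2, sellers receive $6.2, Q = 32.8. (Wedge: Pb − Ps = 9.)
Quantity falls by |ΔQ| = |40 − 32.8| = 7.2.
DWL = ½ · t · |ΔQ| = ½ · 9 · 7.2 = $32.4.

Deadweight loss = $32.4.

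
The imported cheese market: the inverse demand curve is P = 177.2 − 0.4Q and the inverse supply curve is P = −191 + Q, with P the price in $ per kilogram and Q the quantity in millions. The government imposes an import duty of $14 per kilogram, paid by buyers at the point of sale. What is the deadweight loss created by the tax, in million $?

Inverting to Q(P) form: Qd = 443 − 2.5P; Qs = P + 191.
Before the tax: set 443 − 2.5P = P + 191 → P* = $72, Q* = 263.
With the tax collected from buyers, demand (in seller-price terms) shifts: Qd = 443 − 2.5(P + 14).
New equilibrium: buyers pay $76, sellers receive $62, Q = 253. (Wedge: Pb − Ps = 14.)
Quantity falls by |ΔQ| = |263 − 253| = 10.
DWL = ½ · t · |ΔQ| = ½ · 14 · 10 = $70.

Deadweight loss = $70 million.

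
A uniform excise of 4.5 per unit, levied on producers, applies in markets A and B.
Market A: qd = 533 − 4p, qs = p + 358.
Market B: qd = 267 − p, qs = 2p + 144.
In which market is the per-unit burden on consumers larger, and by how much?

Market A: pre-tax p* = 35, q* = 393; post-tax q = 389.4; per-unit burden on consumers = 0.9.
Market B: pre-tax p* = 41, q* = 226; post-tax q = 223; per-unit burden on consumers = 3.
Difference: 0.9 vs 3 → market B is larger by 2.1.

Market B, by 2.1.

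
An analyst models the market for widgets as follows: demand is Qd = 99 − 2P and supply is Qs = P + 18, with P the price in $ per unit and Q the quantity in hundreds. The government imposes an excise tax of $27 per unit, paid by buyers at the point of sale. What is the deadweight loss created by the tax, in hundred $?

Deadweight loss = $243 hundred.

Before the tax: set 99 − 2P = P + 18 → P* = $27, Q* = 45.
With the tax collected from buyers, demand (in seller-price terms) shifts: Qd = 99 − 2(P + 27).
New equilibrium: buyers pay $36, producers receive $9, Q = 27. (Wedge: Pb − Ps = 27.)
Quantity falls by |ΔQ| = |45 − 27| = 18.
DWL = ½ · t · |ΔQ| = ½ · 27 · 18 = $243.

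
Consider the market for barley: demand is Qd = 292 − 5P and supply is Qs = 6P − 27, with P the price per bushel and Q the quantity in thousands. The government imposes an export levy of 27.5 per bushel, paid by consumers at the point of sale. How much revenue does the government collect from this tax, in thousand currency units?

Tax revenue = 1980 thousand.

Without the tax, 292 − 5P = 6P − 27 gives 11P = 319, so P* = 29 and Q* = 147.
With the tax collected from consumers, demand (in seller-price terms) shifts: Qd = 292 − 5(P + 27.5).
New equilibrium: consumers pay 44, producers receive 16.5, Q = 72. (Wedge: Pb − Ps = 27.5.)
Revenue = t · Q = 27.5 · 72 = 1980.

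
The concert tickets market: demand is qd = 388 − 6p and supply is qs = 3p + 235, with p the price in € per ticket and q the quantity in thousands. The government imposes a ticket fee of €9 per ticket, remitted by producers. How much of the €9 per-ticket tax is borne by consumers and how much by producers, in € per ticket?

Consumers bear €3 per ticket; producers bear €6 per ticket.

Without the tax, 388 − 6p = 3p + 235 gives 9p = 153, so p* = €17 and q* = 286.
With the tax collected from producers, supply shifts: qs = 3(p − 9) + 235.
Solving gives q = 268 with consumers paying €20 and producers receiving €11 (the €9 wedge).
Burden on consumers: €3; on producers: €6. (They sum to €9.)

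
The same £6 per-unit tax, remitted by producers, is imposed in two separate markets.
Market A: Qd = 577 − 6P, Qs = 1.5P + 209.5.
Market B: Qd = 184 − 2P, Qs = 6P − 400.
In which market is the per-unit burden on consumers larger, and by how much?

Market A: pre-tax P* = £49, Q* = 283; post-tax Q = 275.8; per-unit burden on consumers = £1.2.
Market B: pre-tax P* = £73, Q* = 38; post-tax Q = 29; per-unit burden on consumers = £4.5.
Difference: £1.2 vs £4.5 → market B is larger by £3.3.

Market B, by £3.3.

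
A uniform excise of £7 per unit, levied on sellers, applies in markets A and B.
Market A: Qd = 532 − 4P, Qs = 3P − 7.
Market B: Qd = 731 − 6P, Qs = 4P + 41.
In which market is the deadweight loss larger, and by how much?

Market B, by £16.8.

Market A: pre-tax P* = £77, Q* = 224; post-tax Q = 212; deadweight loss = £42.
Market B: pre-tax P* = £69, Q* = 317; post-tax Q = 300.2; deadweight loss = £58.8.
Difference: £42 vs £58.8 → market B is larger by £16.8.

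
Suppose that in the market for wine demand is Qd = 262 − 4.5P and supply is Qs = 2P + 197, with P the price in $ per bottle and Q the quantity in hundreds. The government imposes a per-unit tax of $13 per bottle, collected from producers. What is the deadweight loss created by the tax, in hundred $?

Before the tax: set 262 − 4.5P = 2P + 197 → P* = $10, Q* = 217.
With the tax collected from producers, supply shifts: Qs = 2(P − 13) + 197.
New equilibrium: buyers pay $14, producers receive $1, Q = 199. (Wedge: Pb − Ps = 13.)
Quantity falls by |ΔQ| = |217 − 199| = 18.
DWL = ½ · t · |ΔQ| = ½ · 13 · 18 = $117.

Deadweight loss = $117 hundred.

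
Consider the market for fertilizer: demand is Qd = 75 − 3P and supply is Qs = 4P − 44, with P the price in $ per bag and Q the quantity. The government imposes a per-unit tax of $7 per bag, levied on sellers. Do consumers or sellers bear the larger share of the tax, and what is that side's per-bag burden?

Consumers bear the larger share: $4 per bag.

Before the tax: set 75 − 3P = 4P − 44 → P* = $17, Q* = 24.
With the tax collected from sellers, supply shifts: Qs = 4(P − 7) − 44.
New equilibrium: consumers pay $21, sellers receive $14, Q = 12. (Wedge: Pb − Ps = 7.)
Per-bag burden: consumers $4, sellers $3.
Consumers take the larger share because demand is less price-elastic here (demand slope 3 vs supply slope 4).
The less price-elastic side of the market bears the larger share of a per-unit tax.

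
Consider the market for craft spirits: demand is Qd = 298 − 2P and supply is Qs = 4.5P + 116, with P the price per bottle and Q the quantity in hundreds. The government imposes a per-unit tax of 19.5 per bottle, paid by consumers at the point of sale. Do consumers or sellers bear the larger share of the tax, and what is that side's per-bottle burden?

Consumers bear the larger share: 13.5 per bottle.

Before the tax: set 298 − 2P = 4.5P + 116 → P* = 28, Q* = 242.
With the tax collected from consumers, demand (in seller-price terms) shifts: Qd = 298 − 2(P + 19.5).
New equilibrium: consumers pay 41.5, sellers receive 22, Q = 215. (Wedge: Pb − Ps = 19.5.)
Per-bottle burden: consumers 13.5, sellers 6.
Consumers take the larger share because demand is less price-elastic here (demand slope 2 vs supply slope 4.5).
The less price-elastic side of the market bears the larger share of a per-unit tax.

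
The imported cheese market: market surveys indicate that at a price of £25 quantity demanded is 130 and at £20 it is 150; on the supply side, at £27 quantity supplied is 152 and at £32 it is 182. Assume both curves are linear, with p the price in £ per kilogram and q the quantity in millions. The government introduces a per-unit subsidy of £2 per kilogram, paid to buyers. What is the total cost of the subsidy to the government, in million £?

Demand slope: (150 − 130)/(20 − 25) = -4, so qd = 230 − 4p.
Supply slope: (182 − 152)/(32 − 27) = 6, so qs = 6p − 10.
Without the subsidy, 230 − 4p = 6p − 10 gives 10p = 240, so p* = £24 and q* = 134.
With a per-unit subsidy paid to buyers, each effectively pays p − 2, so demand becomes qd = 230 − 4(p − 2).
New equilibrium: buyers pay £22.8, suppliers receive £24.8, q = 138.8. (Wedge: pb − ps = −2.)
Outlay = t · Q = 2 · 138.8 = £277.6.

Government outlay = £277.6 million.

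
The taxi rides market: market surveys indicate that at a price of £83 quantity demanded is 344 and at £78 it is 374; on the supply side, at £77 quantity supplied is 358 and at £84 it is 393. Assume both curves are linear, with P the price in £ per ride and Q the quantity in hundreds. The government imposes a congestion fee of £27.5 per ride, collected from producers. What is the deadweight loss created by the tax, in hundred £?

Demand slope: (374 − 344)/(78 − 83) = -6, so Qd = 842 − 6P.
Supply slope: (393 − 358)/(84 − 77) = 5, so Qs = 5P − 27.
Before the tax: set 842 − 6P = 5P − 27 → P* = £79, Q* = 368.
With the tax collected from producers, supply shifts: Qs = 5(P − 27.5) − 27.
New equilibrium: consumers pay £91.5, producers receive £64, Q = 293. (Wedge: Pb − Ps = 27.5.)
Quantity falls by |ΔQ| = |368 − 293| = 75.
DWL = ½ · t · |ΔQ| = ½ · 27.5 · 75 = £1031.25.

Deadweight loss = £1031.25 hundred.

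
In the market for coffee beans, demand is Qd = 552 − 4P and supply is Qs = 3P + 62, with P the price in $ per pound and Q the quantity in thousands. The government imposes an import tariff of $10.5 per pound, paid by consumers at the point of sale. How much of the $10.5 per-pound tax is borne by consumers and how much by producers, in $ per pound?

Consumers bear $4.5 per pound; producers bear $6 per pound.

Without the tax, 552 − 4P = 3P + 62 gives 7P = 490, so P* = $70 and Q* = 272.
With the tax collected from consumers, demand (in seller-price terms) shifts: Qd = 552 − 4(P + 10.5).
Solving gives Q = 254 with consumers paying $74.5 and producers receiving $64 (the $10.5 wedge).
Burden on consumers: $4.5; on producers: $6. (They sum to $10.5.)
The less price-elastic side of the market bears the larger share of a per-unit tax.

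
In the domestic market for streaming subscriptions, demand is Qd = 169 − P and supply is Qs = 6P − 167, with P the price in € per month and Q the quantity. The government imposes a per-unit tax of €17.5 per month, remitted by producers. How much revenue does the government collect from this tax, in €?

Tax revenue = €1855.

Before the tax: set 169 − P = 6P − 167 → P* = €48, Q* = 121.
With the tax collected from producers, supply shifts: Qs = 6(P − 17.5) − 167.
Solving gives Q = 106 with buyers paying €63 and producers receiving €45.5 (the €17.5 wedge).
Revenue = t · Q = 17.5 · 106 = €1855.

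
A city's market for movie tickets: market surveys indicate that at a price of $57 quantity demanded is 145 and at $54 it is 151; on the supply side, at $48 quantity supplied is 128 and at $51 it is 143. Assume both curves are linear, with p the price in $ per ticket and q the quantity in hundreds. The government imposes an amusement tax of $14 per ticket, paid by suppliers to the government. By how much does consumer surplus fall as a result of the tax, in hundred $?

Demand slope: (151 − 145)/(54 − 57) = -2, so qd = 259 − 2p.
Supply slope: (143 − 128)/(51 − 48) = 5, so qs = 5p − 112.
Without the tax, 259 − 2p = 5p − 112 gives 7p = 371, so p* = $53 and q* = 153.
With the tax collected from suppliers, supply shifts: qs = 5(p − 14) − 112.
Solving gives q = 133 with buyers paying $63 and suppliers receiving $49 (the $14 wedge).
ΔCS is the trapezoid between Q = 133 and Q = 153 of height $10: ½ · (153 + 133) · 10 = $1430.

Consumer surplus falls by $1430 hundred.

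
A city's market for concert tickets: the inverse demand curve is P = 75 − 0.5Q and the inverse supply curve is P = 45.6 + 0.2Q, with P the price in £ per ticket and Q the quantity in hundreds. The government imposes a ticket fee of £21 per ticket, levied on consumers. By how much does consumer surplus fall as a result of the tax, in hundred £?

Consumer surplus falls by £405 hundred.

Rewrite in direct form: Qd = 150 − 2P and Qs = 5P − 228.
Before the tax: set 150 − 2P = 5P − 228 → P* = £54, Q* = 42.
With the tax collected from consumers, demand (in seller-price terms) shifts: Qd = 150 − 2(P + 21).
Solving gives Q = 12 with consumers paying £69 and sellers receiving £48 (the £21 wedge).
ΔCS is the trapezoid between Q = 12 and Q = 42 of height £15: ½ · (42 + 12) · 15 = £405.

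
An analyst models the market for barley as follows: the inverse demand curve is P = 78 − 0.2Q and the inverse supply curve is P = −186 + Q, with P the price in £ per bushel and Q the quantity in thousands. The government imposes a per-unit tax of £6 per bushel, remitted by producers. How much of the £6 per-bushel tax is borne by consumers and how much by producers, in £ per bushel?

Consumers bear £1 per bushel; producers bear £5 per bushel.

Rewrite in direct form: Qd = 390 − 5P and Qs = P + 186.
Without the tax, 390 − 5P = P + 186 gives 6P = 204, so P* = £34 and Q* = 220.
With the tax collected from producers, supply shifts: Qs = (P − 6) + 186.
New equilibrium: consumers pay £35, producers receive £29, Q = 215. (Wedge: Pb − Ps = 6.)
Burden on consumers: £1; on producers: £5. (They sum to £6.)
The less price-elastic side of the market bears the larger share of a per-unit tax.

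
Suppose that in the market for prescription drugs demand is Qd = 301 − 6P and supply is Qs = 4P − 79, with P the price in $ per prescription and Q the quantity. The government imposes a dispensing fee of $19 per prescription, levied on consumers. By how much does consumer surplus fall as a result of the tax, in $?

Before the tax: set 301 − 6P = 4P − 79 → P* = $38, Q* = 73.
With the tax collected from consumers, demand (in seller-price terms) shifts: Qd = 301 − 6(P + 19).
Solving gives Q = 27.4 with consumers paying $45.6 and suppliers receiving $26.6 (the $19 wedge).
ΔCS is the trapezoid between Q = 27.4 and Q = 73 of height $7.6: ½ · (73 + 27.4) · 7.6 = $381.52.

Consumer surplus falls by $381.52.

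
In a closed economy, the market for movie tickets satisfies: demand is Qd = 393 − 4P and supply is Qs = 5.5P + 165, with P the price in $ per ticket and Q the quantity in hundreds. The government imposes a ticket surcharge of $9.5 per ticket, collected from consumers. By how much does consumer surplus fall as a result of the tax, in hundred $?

Without the tax, 393 − 4P = 5.5P + 165 gives 9.5P = 228, so P* = $24 and Q* = 297.
With the tax collected from consumers, demand (in seller-price terms) shifts: Qd = 393 − 4(P + 9.5).
New equilibrium: consumers pay $29.5, suppliers receive $20, Q = 275. (Wedge: Pb − Ps = 9.5.)
ΔCS is the trapezoid between Q = 275 and Q = 297 of height $5.5: ½ · (297 + 275) · 5.5 = $1573.

Consumer surplus falls by $1573 hundred.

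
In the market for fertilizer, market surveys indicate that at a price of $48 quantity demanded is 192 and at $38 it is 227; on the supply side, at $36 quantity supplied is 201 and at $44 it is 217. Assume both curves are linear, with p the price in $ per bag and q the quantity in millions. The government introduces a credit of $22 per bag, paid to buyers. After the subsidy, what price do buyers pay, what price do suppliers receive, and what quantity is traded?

Buyers pay $34; suppliers receive $56; quantity = 241.

Demand slope: (227 − 192)/(38 − 48) = -3.5, so qd = 360 − 3.5p.
Supply slope: (217 − 201)/(44 − 36) = 2, so qs = 2p + 129.
Before the subsidy: set 360 − 3.5p = 2p + 129 → p* = $42, q* = 213.
With a per-unit subsidy paid to buyers, each effectively pays p − 22, so demand becomes qd = 360 − 3.5(p − 22).
Solving gives q = 241 with buyers paying $34 and suppliers receiving $56 (the $22 wedge).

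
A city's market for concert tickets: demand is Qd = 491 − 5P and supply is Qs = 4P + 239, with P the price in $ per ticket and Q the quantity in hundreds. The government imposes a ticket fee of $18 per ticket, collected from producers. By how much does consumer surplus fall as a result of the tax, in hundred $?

Without the tax, 491 − 5P = 4P + 239 gives 9P = 252, so P* = $28 and Q* = 351.
With the tax collected from producers, supply shifts: Qs = 4(P − 18) + 239.
Solving gives Q = 311 with consumers paying $36 and producers receiving $18 (the $18 wedge).
ΔCS is the trapezoid between Q = 311 and Q = 351 of height $8: ½ · (351 + 311) · 8 = $2648.

Consumer surplus falls by $2648 hundred.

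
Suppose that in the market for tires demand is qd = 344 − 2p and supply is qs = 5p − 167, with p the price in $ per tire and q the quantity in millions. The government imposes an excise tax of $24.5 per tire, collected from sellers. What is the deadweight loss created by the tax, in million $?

Without the tax, 344 − 2p = 5p − 167 gives 7p = 511, so p* = $73 and q* = 198.
With the tax collected from sellers, supply shifts: qs = 5(p − 24.5) − 167.
Solving gives q = 163 with buyers paying $90.5 and sellers receiving $66 (the $24.5 wedge).
Quantity falls by |ΔQ| = |198 − 163| = 35.
DWL = ½ · t · |ΔQ| = ½ · 24.5 · 35 = $428.75.

Deadweight loss = $428.75 million.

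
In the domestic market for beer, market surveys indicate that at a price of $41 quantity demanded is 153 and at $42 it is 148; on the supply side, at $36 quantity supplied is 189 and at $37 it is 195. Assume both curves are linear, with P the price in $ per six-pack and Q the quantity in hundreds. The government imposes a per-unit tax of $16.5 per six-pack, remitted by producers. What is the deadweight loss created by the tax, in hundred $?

Deadweight loss = $371.25 hundred.

Demand slope: (148 − 153)/(42 − 41) = -5, so Qd = 358 − 5P.
Supply slope: (195 − 189)/(37 − 36) = 6, so Qs = 6P − 27.
Before the tax: set 358 − 5P = 6P − 27 → P* = $35, Q* = 183.
With the tax collected from producers, supply shifts: Qs = 6(P − 16.5) − 27.
New equilibrium: consumers pay $44, producers receive $27.5, Q = 138. (Wedge: Pb − Ps = 16.5.)
Quantity falls by |ΔQ| = |183 − 138| = 45.
DWL = ½ · t · |ΔQ| = ½ · 16.5 · 45 = $371.25.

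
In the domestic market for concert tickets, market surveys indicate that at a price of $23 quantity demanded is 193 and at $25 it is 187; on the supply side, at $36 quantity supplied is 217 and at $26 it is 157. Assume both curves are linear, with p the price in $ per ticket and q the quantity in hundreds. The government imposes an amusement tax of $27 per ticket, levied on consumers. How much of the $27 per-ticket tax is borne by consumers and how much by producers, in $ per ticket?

Demand slope: (187 − 193)/(25 − 23) = -3, so qd = 262 − 3p.
Supply slope: (157 − 217)/(26 − 36) = 6, so qs = 6p + 1.
Without the tax, 262 − 3p = 6p + 1 gives 9p = 261, so p* = $29 and q* = 175.
With the tax collected from consumers, demand (in seller-price terms) shifts: qd = 262 − 3(p + 27).
New equilibrium: consumers pay $47, producers receive $20, q = 121. (Wedge: pb − ps = 27.)
Burden on consumers: $18; on producers: $9. (They sum to $27.)
The less price-elastic side of the market bears the larger share of a per-unit tax.

Consumers bear $18 per ticket; producers bear $9 per ticket.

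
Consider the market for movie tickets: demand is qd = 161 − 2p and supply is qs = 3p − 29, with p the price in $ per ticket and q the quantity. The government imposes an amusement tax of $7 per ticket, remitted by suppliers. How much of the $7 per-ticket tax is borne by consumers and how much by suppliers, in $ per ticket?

Before the tax: set 161 − 2p = 3p − 29 → p* = $38, q* = 85.
With the tax collected from suppliers, supply shifts: qs = 3(p − 7) − 29.
Solving gives q = 76.6 with consumers paying $42.2 and suppliers receiving $35.2 (the $7 wedge).
Burden on consumers: $4.2; on suppliers: $2.8. (They sum to $7.)

Consumers bear $4.2 per ticket; suppliers bear $2.8 per ticket.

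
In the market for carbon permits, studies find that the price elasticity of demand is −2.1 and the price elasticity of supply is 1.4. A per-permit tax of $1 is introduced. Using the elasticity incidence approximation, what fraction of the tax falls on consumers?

Consumers' share ≈ 0.4.

Incidence ratio: consumers' share ≈ εs / (εs + |εd|) = 1.4 / (1.4 + 2.1) = 0.4.
Supply is the less elastic side, so consumers bear the smaller share.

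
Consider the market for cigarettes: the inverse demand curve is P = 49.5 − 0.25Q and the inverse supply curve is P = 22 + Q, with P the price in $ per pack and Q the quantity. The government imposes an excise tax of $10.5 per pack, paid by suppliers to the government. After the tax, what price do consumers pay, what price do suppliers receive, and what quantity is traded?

Inverting to Q(P) form: Qd = 198 − 4P; Qs = P − 22.
Without the tax, 198 − 4P = P − 22 gives 5P = 220, so P* = $44 and Q* = 22.
With the tax collected from suppliers, supply shifts: Qs = (P − 10.5) − 22.
Solving gives Q = 13.6 with consumers paying $46.1 and suppliers receiving $35.6 (the $10.5 wedge).
The less price-elastic side of the market bears the larger share of a per-unit tax.

Consumers pay $46.1; suppliers receive $35.6; quantity = 13.6.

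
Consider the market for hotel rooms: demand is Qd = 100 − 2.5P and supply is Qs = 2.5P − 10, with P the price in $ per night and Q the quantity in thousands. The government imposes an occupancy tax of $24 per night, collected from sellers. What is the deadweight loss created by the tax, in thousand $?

Deadweight loss = $360 thousand.

Without the tax, 100 − 2.5P = 2.5P − 10 gives 5P = 110, so P* = $22 and Q* = 45.
With the tax collected from sellers, supply shifts: Qs = 2.5(P − 24) − 10.
New equilibrium: buyers pay $34, sellers receive $10, Q = 15. (Wedge: Pb − Ps = 24.)
Quantity falls by |ΔQ| = |45 − 15| = 30.
DWL = ½ · t · |ΔQ| = ½ · 24 · 30 = $360.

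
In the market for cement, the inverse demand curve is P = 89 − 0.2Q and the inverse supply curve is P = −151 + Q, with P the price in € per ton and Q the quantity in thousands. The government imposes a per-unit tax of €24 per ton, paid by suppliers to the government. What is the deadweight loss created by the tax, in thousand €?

Deadweight loss = €240 thousand.

Inverting to Q(P) form: Qd = 445 − 5P; Qs = P + 151.
Before the tax: set 445 − 5P = P + 151 → P* = €49, Q* = 200.
With the tax collected from suppliers, supply shifts: Qs = (P − 24) + 151.
Solving gives Q = 180 with buyers paying €53 and suppliers receiving €29 (the €24 wedge).
Quantity falls by |ΔQ| = |200 − 180| = 20.
DWL = ½ · t · |ΔQ| = ½ · 24 · 20 = €240.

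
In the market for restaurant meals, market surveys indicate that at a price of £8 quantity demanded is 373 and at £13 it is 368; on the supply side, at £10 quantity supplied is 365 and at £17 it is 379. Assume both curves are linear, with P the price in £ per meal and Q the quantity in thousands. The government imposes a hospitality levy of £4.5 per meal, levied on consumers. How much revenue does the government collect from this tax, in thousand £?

Tax revenue = £1647 thousand.

Demand slope: (368 − 373)/(13 − 8) = -1, so Qd = 381 − P.
Supply slope: (379 − 365)/(17 − 10) = 2, so Qs = 2P + 345.
Without the tax, 381 − P = 2P + 345 gives 3P = 36, so P* = £12 and Q* = 369.
With the tax collected from consumers, demand (in seller-price terms) shifts: Qd = 381 − (P + 4.5).
Solving gives Q = 366 with consumers paying £15 and producers receiving £10.5 (the £4.5 wedge).
Revenue = t · Q = 4.5 · 366 = £1647.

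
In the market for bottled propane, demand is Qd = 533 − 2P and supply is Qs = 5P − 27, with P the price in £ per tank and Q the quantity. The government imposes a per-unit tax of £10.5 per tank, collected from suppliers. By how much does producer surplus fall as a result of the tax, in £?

Producer surplus falls by £1096.5.

Before the tax: set 533 − 2P = 5P − 27 → P* = £80, Q* = 373.
With the tax collected from suppliers, supply shifts: Qs = 5(P − 10.5) − 27.
Solving gives Q = 358 with consumers paying £87.5 and suppliers receiving £77 (the £10.5 wedge).
ΔPS is the trapezoid between Q = 358 and Q = 373 of height £3: ½ · (373 + 358) · 3 = £1096.5.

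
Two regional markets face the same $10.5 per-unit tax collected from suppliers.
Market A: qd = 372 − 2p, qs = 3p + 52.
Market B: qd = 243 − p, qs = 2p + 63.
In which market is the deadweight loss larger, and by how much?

Market A, by $29.4.

Market A: pre-tax p* = $64, q* = 244; post-tax q = 231.4; deadweight loss = $66.15.
Market B: pre-tax p* = $60, q* = 183; post-tax q = 176; deadweight loss = $36.75.
Difference: $66.15 vs $36.75 → market A is larger by $29.4.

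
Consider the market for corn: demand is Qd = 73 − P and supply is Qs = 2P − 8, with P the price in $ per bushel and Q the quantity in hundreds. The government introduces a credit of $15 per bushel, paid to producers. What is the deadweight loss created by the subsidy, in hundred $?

Deadweight loss = $75 hundred.

Before the subsidy: set 73 − P = 2P − 8 → P* = $27, Q* = 46.
With a per-unit subsidy paid to producers, each receives P + 15 per unit sold, so supply becomes Qs = 2(P + 15) − 8.
Solving gives Q = 56 with consumers paying $17 and producers receiving $32 (the $15 wedge).
Quantity rises by |ΔQ| = |46 − 56| = 10.
DWL = ½ · t · |ΔQ| = ½ · 15 · 10 = $75.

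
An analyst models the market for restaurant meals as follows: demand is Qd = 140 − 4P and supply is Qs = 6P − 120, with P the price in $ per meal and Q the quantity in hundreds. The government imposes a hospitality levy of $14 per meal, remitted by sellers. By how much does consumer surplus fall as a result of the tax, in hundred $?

Before the tax: set 140 − 4P = 6P − 120 → P* = $26, Q* = 36.
With the tax collected from sellers, supply shifts: Qs = 6(P − 14) − 120.
New equilibrium: consumers pay $34.4, sellers receive $20.4, Q = 2.4. (Wedge: Pb − Ps = 14.)
ΔCS is the trapezoid between Q = 2.4 and Q = 36 of height $8.4: ½ · (36 + 2.4) · 8.4 = $161.28.

Consumer surplus falls by $161.28 hundred.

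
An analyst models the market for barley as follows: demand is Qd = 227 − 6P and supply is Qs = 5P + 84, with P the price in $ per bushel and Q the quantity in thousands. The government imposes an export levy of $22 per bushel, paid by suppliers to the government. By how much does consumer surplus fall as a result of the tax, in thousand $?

Before the tax: set 227 − 6P = 5P + 84 → P* = $13, Q* = 149.
With the tax collected from suppliers, supply shifts: Qs = 5(P − 22) + 84.
New equilibrium: buyers pay $23, suppliers receive $1, Q = 89. (Wedge: Pb − Ps = 22.)
ΔCS is the trapezoid between Q = 89 and Q = 149 of height $10: ½ · (149 + 89) · 10 = $1190.

Consumer surplus falls by $1190 thousand.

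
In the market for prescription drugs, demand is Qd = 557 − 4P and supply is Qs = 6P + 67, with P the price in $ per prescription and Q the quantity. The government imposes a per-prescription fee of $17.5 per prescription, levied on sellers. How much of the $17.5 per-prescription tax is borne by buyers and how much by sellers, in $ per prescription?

Before the tax: set 557 − 4P = 6P + 67 → P* = $49, Q* = 361.
With the tax collected from sellers, supply shifts: Qs = 6(P − 17.5) + 67.
Solving gives Q = 319 with buyers paying $59.5 and sellers receiving $42 (the $17.5 wedge).
Burden on buyers: $10.5; on sellers: $7. (They sum to $17.5.)
The less price-elastic side of the market bears the larger share of a per-unit tax.

Buyers bear $10.5 per prescription; sellers bear $7 per prescription.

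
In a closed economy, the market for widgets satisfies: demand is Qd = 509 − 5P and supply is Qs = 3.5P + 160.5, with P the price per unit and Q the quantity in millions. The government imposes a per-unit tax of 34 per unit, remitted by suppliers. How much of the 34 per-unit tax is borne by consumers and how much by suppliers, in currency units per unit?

Consumers bear 14 per unit; suppliers bear 20 per unit.

Without the tax, 509 − 5P = 3.5P + 160.5 gives 8.5P = 348.5, so P* = 41 and Q* = 304.
With the tax collected from suppliers, supply shifts: Qs = 3.5(P − 34) + 160.5.
Solving gives Q = 234 with consumers paying 55 and suppliers receiving 21 (the 34 wedge).
Burden on consumers: 14; on suppliers: 20. (They sum to 34.)
The less price-elastic side of the market bears the larger share of a per-unit tax.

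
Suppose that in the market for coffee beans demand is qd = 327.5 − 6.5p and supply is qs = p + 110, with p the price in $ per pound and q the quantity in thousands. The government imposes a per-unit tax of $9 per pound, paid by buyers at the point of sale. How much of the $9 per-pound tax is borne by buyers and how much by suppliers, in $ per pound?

Before the tax: set 327.5 − 6.5p = p + 110 → p* = $29, q* = 139.
With the tax collected from buyers, demand (in seller-price terms) shifts: qd = 327.5 − 6.5(p + 9).
Solving gives q = 131.2 with buyers paying $30.2 and suppliers receiving $21.2 (the $9 wedge).
Burden on buyers: $1.2; on suppliers: $7.8. (They sum to $9.)
The less price-elastic side of the market bears the larger share of a per-unit tax.

Buyers bear $1.2 per pound; suppliers bear $7.8 per pound.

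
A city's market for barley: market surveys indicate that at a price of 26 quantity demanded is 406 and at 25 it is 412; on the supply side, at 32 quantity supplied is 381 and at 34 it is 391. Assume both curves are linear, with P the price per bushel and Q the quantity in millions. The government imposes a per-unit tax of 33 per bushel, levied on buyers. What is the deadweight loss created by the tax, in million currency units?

Demand slope: (412 − 406)/(25 − 26) = -6, so Qd = 562 − 6P.
Supply slope: (391 − 381)/(34 − 32) = 5, so Qs = 5P + 221.
Without the tax, 562 − 6P = 5P + 221 gives 11P = 341, so P* = 31 and Q* = 376.
With the tax collected from buyers, demand (in seller-price terms) shifts: Qd = 562 − 6(P + 33).
New equilibrium: buyers pay 46, producers receive 13, Q = 286. (Wedge: Pb − Ps = 33.)
Quantity falls by |ΔQ| = |376 − 286| = 90.
DWL = ½ · t · |ΔQ| = ½ · 33 · 90 = 1485.

Deadweight loss = 1485 million.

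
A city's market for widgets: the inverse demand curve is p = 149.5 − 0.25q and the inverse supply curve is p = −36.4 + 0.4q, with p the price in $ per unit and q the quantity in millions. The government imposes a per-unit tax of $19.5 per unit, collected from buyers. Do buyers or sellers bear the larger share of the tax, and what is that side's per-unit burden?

Inverting to q(p) form: qd = 598 − 4p; qs = 2.5p + 91.
Without the tax, 598 − 4p = 2.5p + 91 gives 6.5p = 507, so p* = $78 and q* = 286.
With the tax collected from buyers, demand (in seller-price terms) shifts: qd = 598 − 4(p + 19.5).
New equilibrium: buyers pay $85.5, sellers receive $66, q = 256. (Wedge: pb − ps = 19.5.)
Per-unit burden: buyers $7.5, sellers $12.
Sellers take the larger share because supply is less price-elastic here (demand slope 4 vs supply slope 2.5).

Sellers bear the larger share: $12 per unit.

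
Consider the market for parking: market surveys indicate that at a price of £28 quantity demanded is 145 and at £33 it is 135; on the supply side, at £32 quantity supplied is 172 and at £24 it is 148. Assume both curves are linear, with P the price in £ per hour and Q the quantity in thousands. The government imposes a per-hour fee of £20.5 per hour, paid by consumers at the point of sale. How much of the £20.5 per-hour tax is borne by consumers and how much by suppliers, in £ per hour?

Demand slope: (135 − 145)/(33 − 28) = -2, so Qd = 201 − 2P.
Supply slope: (148 − 172)/(24 − 32) = 3, so Qs = 3P + 76.
Before the tax: set 201 − 2P = 3P + 76 → P* = £25, Q* = 151.
With the tax collected from consumers, demand (in seller-price terms) shifts: Qd = 201 − 2(P + 20.5).
Solving gives Q = 126.4 with consumers paying £37.3 and suppliers receiving £16.8 (the £20.5 wedge).
Burden on consumers: £12.3; on suppliers: £8.2. (They sum to £20.5.)

Consumers bear £12.3 per hour; suppliers bear £8.2 per hour.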